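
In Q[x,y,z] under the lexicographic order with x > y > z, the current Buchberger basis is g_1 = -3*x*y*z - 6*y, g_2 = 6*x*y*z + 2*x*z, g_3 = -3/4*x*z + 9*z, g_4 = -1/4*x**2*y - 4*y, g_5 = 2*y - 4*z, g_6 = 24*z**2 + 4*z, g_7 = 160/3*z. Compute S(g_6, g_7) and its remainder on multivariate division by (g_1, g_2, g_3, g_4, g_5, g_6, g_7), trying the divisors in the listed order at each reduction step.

S(g_6, g_7) = 1/6*z; remainder on division = 0.

lcm(LM(g_6), LM(g_7)) = z**2.
S = (lcm/LT(g_6))·g_6 − (lcm/LT(g_7))·g_7 = 1/6*z.
Reduce S modulo (g_1, g_2, g_3, g_4, g_5, g_6, g_7) in that order:
  leading term z: subtract (1/320)·g_7 from 1/6*z → 0
The remainder is 0, so this S-polynomial contributes no new basis element.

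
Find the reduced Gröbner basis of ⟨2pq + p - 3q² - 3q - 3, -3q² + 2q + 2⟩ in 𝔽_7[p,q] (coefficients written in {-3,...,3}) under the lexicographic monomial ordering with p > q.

f_1 = 2pq + p - 3q² - 3q - 3, LT = pq.
f_2 = -3q² + 2q + 2, LT = q².

S(f_1,f_2): lcm = pq². S = 3p + 2q³ + 2q² + 2q.
  leading term p: no divisor's leading term divides it; move 3p to the remainder.
  leading term q³: subtract (-3q)·f_2 from 2q³ + 2q² + 2q → q² + q
  leading term q²: subtract (2)·f_2 from q² + q → -3q + 3
  leading term q: no divisor's leading term divides it; move -3q to the remainder.
  leading term 1: no divisor's leading term divides it; move 3 to the remainder.
  remainder 3p - 3q + 3 ≠ 0; add g_3 = 3p - 3q + 3 to the basis.

The other S-polynomials (S(f_1,g_3), S(f_2,g_3)) all reduce to 0 modulo the current basis, so we have a Gröbner basis.
Inter-reduce: drop elements whose leading term is divisible by another's, tail-reduce, and make monic.

G = {p - q + 1, q² - 3q - 3}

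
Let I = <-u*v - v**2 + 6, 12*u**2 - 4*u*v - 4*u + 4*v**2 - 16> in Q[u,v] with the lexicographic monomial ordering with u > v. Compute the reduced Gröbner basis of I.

G = {u + 5/18*v**3 + 1/18*v**2 - 14/9*v - 1/3, v**4 + 1/5*v**3 - 46/5*v**2 - 6/5*v + 108/5}

f_1 = -u*v - v**2 + 6, LT = u*v.
f_2 = 12*u**2 - 4*u*v - 4*u + 4*v**2 - 16, LT = u**2.

S(f_1,f_2): lcm = u**2*v. S = 4/3*u*v**2 + 1/3*u*v - 6*u - 1/3*v**3 + 4/3*v.
  reduce S modulo (f_1, f_2):
  remainder -6*u - 5/3*v**3 - 1/3*v**2 + 28/3*v + 2 ≠ 0; add g_3 = -6*u - 5/3*v**3 - 1/3*v**2 + 28/3*v + 2 to the basis.

S(f_1,g_3): lcm = u*v. S = -5/18*v**4 - 1/18*v**3 + 23/9*v**2 + 1/3*v - 6.
  reduce S modulo (f_1, f_2, g_3):
  remainder -5/18*v**4 - 1/18*v**3 + 23/9*v**2 + 1/3*v - 6 ≠ 0; add g_4 = -5/18*v**4 - 1/18*v**3 + 23/9*v**2 + 1/3*v - 6 to the basis.

The other S-polynomials (S(f_2,g_3), S(f_1,g_4), S(f_2,g_4), S(g_3,g_4)) all reduce to 0 modulo the current basis, so we have a Gröbner basis.
Inter-reduce: drop elements whose leading term is divisible by another's, tail-reduce, and make monic.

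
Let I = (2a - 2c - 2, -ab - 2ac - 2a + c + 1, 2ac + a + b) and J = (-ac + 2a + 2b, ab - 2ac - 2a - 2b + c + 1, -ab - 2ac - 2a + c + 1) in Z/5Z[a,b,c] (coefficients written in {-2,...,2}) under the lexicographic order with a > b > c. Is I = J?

Equality of ideals is decidable: compute both reduced Gröbner bases (unique for the ordering) and check whether they agree.
Buchberger on the first generating set:
f_1 = 2a - 2c - 2, LT = a.
f_2 = -ab - 2ac - 2a + c + 1, LT = ab.
f_3 = 2ac + a + b, LT = ac.

S(f_1,f_2): lcm = ab. S = -2ac - 2a - bc - b + c + 1.
  leading term ac: subtract (-c)·f_1 from -2ac - 2a - bc - b + c + 1 → -2a - bc - b - 2c^2 - c + 1
  leading term a: subtract (-1)·f_1 from -2a - bc - b - 2c^2 - c + 1 → -bc - b - 2c^2 + 2c - 1
  leading term bc: no divisor's leading term divides it; move -bc to the remainder.
  leading term b: no divisor's leading term divides it; move -b to the remainder.
  leading term c^2: no divisor's leading term divides it; move -2c^2 to the remainder.
  leading term c: no divisor's leading term divides it; move 2c to the remainder.
  leading term 1: no divisor's leading term divides it; move -1 to the remainder.
  remainder -bc - b - 2c^2 + 2c - 1 ≠ 0; add g_4 = -bc - b - 2c^2 + 2c - 1 to the basis.

S(f_1,f_3): lcm = ac. S = 2a + 2b - c^2 - c.
  leading term a: subtract (1)·f_1 from 2a + 2b - c^2 - c → 2b - c^2 + c + 2
  leading term b: no divisor's leading term divides it; move 2b to the remainder.
  leading term c^2: no divisor's leading term divides it; move -c^2 to the remainder.
  leading term c: no divisor's leading term divides it; move c to the remainder.
  leading term 1: no divisor's leading term divides it; move 2 to the remainder.
  remainder 2b - c^2 + c + 2 ≠ 0; add g_5 = 2b - c^2 + c + 2 to the basis.

S(f_2,g_5): lcm = ab. S = -2ac^2 - ac + a - c - 1.
  leading term ac^2: subtract (-c^2)·f_1 from -2ac^2 - ac + a - c - 1 → -ac + a - 2c^3 - 2c^2 - c - 1
  leading term ac: subtract (2c)·f_1 from -ac + a - 2c^3 - 2c^2 - c - 1 → a - 2c^3 + 2c^2 - 2c - 1
  leading term a: subtract (-2)·f_1 from a - 2c^3 + 2c^2 - 2c - 1 → -2c^3 + 2c^2 - c
  leading term c^3: no divisor's leading term divides it; move -2c^3 to the remainder.
  leading term c^2: no divisor's leading term divides it; move 2c^2 to the remainder.
  leading term c: no divisor's leading term divides it; move -c to the remainder.
  remainder -2c^3 + 2c^2 - c ≠ 0; add g_6 = -2c^3 + 2c^2 - c to the basis.

The other S-polynomials (S(f_2,f_3), S(f_1,g_4), S(f_2,g_4), S(f_3,g_4), S(f_1,g_5), S(f_3,g_5), S(g_4,g_5), S(f_1,g_6), S(f_2,g_6), S(f_3,g_6), S(g_4,g_6), S(g_5,g_6)) all reduce to 0 modulo the current basis, so we have a Gröbner basis.
Inter-reduce: drop elements whose leading term is divisible by another's, tail-reduce, and make monic.
Reduced Gröbner basis: {a - c - 1, b + 2c^2 - 2c + 1, c^3 - c^2 - 2c}.

Buchberger on the second generating set:
h_1 = -ac + 2a + 2b, LT = ac.
h_2 = ab - 2ac - 2a - 2b + c + 1, LT = ab.
h_3 = -ab - 2ac - 2a + c + 1, LT = ab.

S(h_1,h_2): lcm = abc. S = -2ab + 2ac^2 + 2ac - 2b^2 + 2bc - c^2 - c.
  leading term ab: subtract (-2)·h_2 from -2ab + 2ac^2 + 2ac - 2b^2 + 2bc - c^2 - c → 2ac^2 - 2ac + a - 2b^2 + 2bc + b - c^2 + c + 2
  leading term ac^2: subtract (-2c)·h_1 from 2ac^2 - 2ac + a - 2b^2 + 2bc + b - c^2 + c + 2 → 2ac + a - 2b^2 + bc + b - c^2 + c + 2
  leading term ac: subtract (-2)·h_1 from 2ac + a - 2b^2 + bc + b - c^2 + c + 2 → -2b^2 + bc - c^2 + c + 2
  leading term b^2: no divisor's leading term divides it; move -2b^2 to the remainder.
  leading term bc: no divisor's leading term divides it; move bc to the remainder.
  leading term c^2: no divisor's leading term divides it; move -c^2 to the remainder.
  leading term c: no divisor's leading term divides it; move c to the remainder.
  leading term 1: no divisor's leading term divides it; move 2 to the remainder.
  remainder -2b^2 + bc - c^2 + c + 2 ≠ 0; add k_4 = -2b^2 + bc - c^2 + c + 2 to the basis.

S(h_1,h_3): lcm = abc. S = -2ab - 2ac^2 - 2ac - 2b^2 + c^2 + c.
  leading term ab: subtract (-2)·h_2 from -2ab - 2ac^2 - 2ac - 2b^2 + c^2 + c → -2ac^2 - ac + a - 2b^2 + b + c^2 - 2c + 2
  leading term ac^2: subtract (2c)·h_1 from -2ac^2 - ac + a - 2b^2 + b + c^2 - 2c + 2 → a - 2b^2 + bc + b + c^2 - 2c + 2
  leading term a: no divisor's leading term divides it; move a to the remainder.
  leading term b^2: subtract (1)·k_4 from -2b^2 + bc + b + c^2 - 2c + 2 → b + 2c^2 + 2c
  leading term b: no divisor's leading term divides it; move b to the remainder.
  leading term c^2: no divisor's leading term divides it; move 2c^2 to the remainder.
  leading term c: no divisor's leading term divides it; move 2c to the remainder.
  remainder a + b + 2c^2 + 2c ≠ 0; add k_5 = a + b + 2c^2 + 2c to the basis.

S(h_2,h_3): lcm = ab. S = ac + a - 2b + 2c + 2.
  leading term ac: subtract (-1)·h_1 from ac + a - 2b + 2c + 2 → -2a + 2c + 2
  leading term a: subtract (-2)·k_5 from -2a + 2c + 2 → 2b - c^2 + c + 2
  leading term b: no divisor's leading term divides it; move 2b to the remainder.
  leading term c^2: no divisor's leading term divides it; move -c^2 to the remainder.
  leading term c: no divisor's leading term divides it; move c to the remainder.
  leading term 1: no divisor's leading term divides it; move 2 to the remainder.
  remainder 2b - c^2 + c + 2 ≠ 0; add k_6 = 2b - c^2 + c + 2 to the basis.

S(h_3,k_4): lcm = ab^2. S = 2ab + 2ac^2 - 2ac + a - bc - b.
  leading term ab: subtract (2)·h_2 from 2ab + 2ac^2 - 2ac + a - bc - b → 2ac^2 + 2ac - bc - 2b - 2c - 2
  leading term ac^2: subtract (-2c)·h_1 from 2ac^2 + 2ac - bc - 2b - 2c - 2 → ac - 2bc - 2b - 2c - 2
  leading term ac: subtract (-1)·h_1 from ac - 2bc - 2b - 2c - 2 → 2a - 2bc - 2c - 2
  leading term a: subtract (2)·k_5 from 2a - 2bc - 2c - 2 → -2bc - 2b + c^2 - c - 2
  leading term bc: subtract (-c)·k_6 from -2bc - 2b + c^2 - c - 2 → -2b - c^3 + 2c^2 + c - 2
  leading term b: subtract (-1)·k_6 from -2b - c^3 + 2c^2 + c - 2 → -c^3 + c^2 + 2c
  leading term c^3: no divisor's leading term divides it; move -c^3 to the remainder.
  leading term c^2: no divisor's leading term divides it; move c^2 to the remainder.
  leading term c: no divisor's leading term divides it; move 2c to the remainder.
  remainder -c^3 + c^2 + 2c ≠ 0; add k_7 = -c^3 + c^2 + 2c to the basis.

The other S-polynomials (S(h_1,k_4), S(h_2,k_4), S(h_1,k_5), S(h_2,k_5), S(h_3,k_5), S(k_4,k_5), S(h_1,k_6), S(h_2,k_6), S(h_3,k_6), S(k_4,k_6), S(k_5,k_6), S(h_1,k_7), S(h_2,k_7), S(h_3,k_7), S(k_4,k_7), S(k_5,k_7), S(k_6,k_7)) all reduce to 0 modulo the current basis, so we have a Gröbner basis.
Inter-reduce: drop elements whose leading term is divisible by another's, tail-reduce, and make monic.
Reduced Gröbner basis: {a - c - 1, b + 2c^2 - 2c + 1, c^3 - c^2 - 2c}.

These coincide, so the ideals are equal.

Yes, the ideals are equal.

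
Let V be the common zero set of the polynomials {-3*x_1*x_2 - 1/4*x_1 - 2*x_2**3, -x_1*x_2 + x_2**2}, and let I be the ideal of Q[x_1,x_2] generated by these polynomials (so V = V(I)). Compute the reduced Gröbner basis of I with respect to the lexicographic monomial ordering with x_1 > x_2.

G = {x_1 + 8*x_2**3 + 12*x_2**2, x_2**4 + 3/2*x_2**3 + 1/8*x_2**2}

f_1 = -3*x_1*x_2 - 1/4*x_1 - 2*x_2**3, LT = x_1*x_2.
f_2 = -x_1*x_2 + x_2**2, LT = x_1*x_2.

S(f_1,f_2): lcm = x_1*x_2. S = 1/12*x_1 + 2/3*x_2**3 + x_2**2.
  reduce S modulo (f_1, f_2):
  remainder 1/12*x_1 + 2/3*x_2**3 + x_2**2 ≠ 0; add g_3 = 1/12*x_1 + 2/3*x_2**3 + x_2**2 to the basis.

S(f_1,g_3): lcm = x_1*x_2. S = 1/12*x_1 - 8*x_2**4 - 34/3*x_2**3.
  reduce S modulo (f_1, f_2, g_3):
  remainder -8*x_2**4 - 12*x_2**3 - x_2**2 ≠ 0; add g_4 = -8*x_2**4 - 12*x_2**3 - x_2**2 to the basis.

The other S-polynomials (S(f_2,g_3), S(f_1,g_4), S(f_2,g_4), S(g_3,g_4)) all reduce to 0 modulo the current basis, so we have a Gröbner basis.
Inter-reduce: drop elements whose leading term is divisible by another's, tail-reduce, and make monic.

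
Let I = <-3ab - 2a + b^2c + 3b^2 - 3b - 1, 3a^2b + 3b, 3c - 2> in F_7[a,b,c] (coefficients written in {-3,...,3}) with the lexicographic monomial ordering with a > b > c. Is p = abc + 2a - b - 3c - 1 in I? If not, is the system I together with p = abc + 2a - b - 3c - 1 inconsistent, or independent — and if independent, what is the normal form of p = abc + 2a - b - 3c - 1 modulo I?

Adjoining abc + 2a - b - 3c - 1 makes the ideal the whole ring: the system is inconsistent.

First compute the reduced Gröbner basis of I by Buchberger's algorithm.
f_1 = -3ab - 2a + b^2c + 3b^2 - 3b - 1, LT = ab.
f_2 = 3a^2b + 3b, LT = a^2b.
f_3 = 3c - 2, LT = c.

S(f_1,f_2): lcm = a^2b. S = 3a^2 + 2ab^2c - ab^2 + ab - 2a - b.
  reduce S modulo (f_1, f_2, f_3):
  remainder 3a^2 - 2a + 3b^3 + 2b^2 + 2b ≠ 0; add h_4 = 3a^2 - 2a + 3b^3 + 2b^2 + 2b to the basis.

S(f_1,h_4): lcm = a^2b. S = 3a^2 + 2ab^2c - ab^2 - 3ab - 2a - b^4 - 3b^3 - 3b^2.
  reduce S modulo (f_1, f_2, f_3, h_4):
  remainder -2a - b^4 - 3b^3 + 3b^2 - 2b - 1 ≠ 0; add h_5 = -2a - b^4 - 3b^3 + 3b^2 - 2b - 1 to the basis.

S(f_1,h_5): lcm = ab. S = 3a + 3b^5 + 2b^4 - 2b^3 + 2b^2c - 2b^2 - 3b - 2.
  reduce S modulo (f_1, f_2, f_3, h_4, h_5):
  remainder 3b^5 - 3b^4 - 3b^3 - 2b^2 + b ≠ 0; add h_6 = 3b^5 - 3b^4 - 3b^3 - 2b^2 + b to the basis.

The other S-polynomials (S(f_1,f_3), S(f_2,f_3), S(f_2,h_4), S(f_3,h_4), S(f_2,h_5), S(f_3,h_5), S(h_4,h_5), S(f_1,h_6), S(f_2,h_6), S(f_3,h_6), S(h_4,h_6), S(h_5,h_6)) all reduce to 0 modulo the current basis, so we have a Gröbner basis.
Inter-reduce: drop elements whose leading term is divisible by another's, tail-reduce, and make monic.
Reduced Gröbner basis: {a - 3b^4 - 2b^3 + 2b^2 + b - 3, b^5 - b^4 - b^3 - 3b^2 - 2b, c - 3}.
Label its elements g_1 = a - 3b^4 - 2b^3 + 2b^2 + b - 3, g_2 = b^5 - b^4 - b^3 - 3b^2 - 2b, g_3 = c - 3.

Reduce p = abc + 2a - b - 3c - 1 modulo G:
  leading term abc: subtract (bc)·g_1 from abc + 2a - b - 3c - 1 → 2a + 3b^5c + 2b^4c - 2b^3c - b^2c + 3bc - b - 3c - 1
  leading term a: subtract (2)·g_1 from 2a + 3b^5c + 2b^4c - 2b^3c - b^2c + 3bc - b - 3c - 1 → 3b^5c + 2b^4c - b^4 - 2b^3c - 3b^3 - b^2c + 3b^2 + 3bc - 3b - 3c - 2
  leading term b^5c: subtract (3c)·g_2 from 3b^5c + 2b^4c - b^4 - 2b^3c - 3b^3 - b^2c + 3b^2 + 3bc - 3b - 3c - 2 → -2b^4c - b^4 + b^3c - 3b^3 + b^2c + 3b^2 + 2bc - 3b - 3c - 2
  leading term b^4c: subtract (-2b^4)·g_3 from -2b^4c - b^4 + b^3c - 3b^3 + b^2c + 3b^2 + 2bc - 3b - 3c - 2 → b^3c - 3b^3 + b^2c + 3b^2 + 2bc - 3b - 3c - 2
  leading term b^3c: subtract (b^3)·g_3 from b^3c - 3b^3 + b^2c + 3b^2 + 2bc - 3b - 3c - 2 → b^2c + 3b^2 + 2bc - 3b - 3c - 2
  leading term b^2c: subtract (b^2)·g_3 from b^2c + 3b^2 + 2bc - 3b - 3c - 2 → -b^2 + 2bc - 3b - 3c - 2
  leading term b^2: no divisor's leading term divides it; move -b^2 to the remainder.
  leading term bc: subtract (2b)·g_3 from 2bc - 3b - 3c - 2 → 3b - 3c - 2
  leading term b: no divisor's leading term divides it; move 3b to the remainder.
  leading term c: subtract (-3)·g_3 from -3c - 2 → 3
  leading term 1: no divisor's leading term divides it; move 3 to the remainder.
  normal form = -b^2 + 3b + 3.
The normal form is nonzero, so p ∉ I. Since p minus its normal form lies in I, I + (p) = I + (r) where r = -b^2 + 3b + 3; decide whether this ideal is the whole ring.
Run Buchberger on G together with r (pairs among the g_i already reduce to 0 since G is a Gröbner basis):
g_1 = a - 3b^4 - 2b^3 + 2b^2 + b - 3, LT = a.
g_2 = b^5 - b^4 - b^3 - 3b^2 - 2b, LT = b^5.
g_3 = c - 3, LT = c.
r = -b^2 + 3b + 3, LT = b^2.

S(g_2,r): lcm = b^5. S = 2b^4 + 2b^3 - 3b^2 - 2b.
  reduce S modulo (g_1, g_2, g_3, r):
  remainder -2b - 3 ≠ 0; add m_5 = -2b - 3 to the basis.

S(g_2,m_5): lcm = b^5. S = b^4 - b^3 - 3b^2 - 2b.
  reduce S modulo (g_1, g_2, g_3, r, m_5):
  remainder -1 ≠ 0; add m_6 = -1 to the basis.

The other S-polynomials (S(g_1,g_2), S(g_1,g_3), S(g_1,r), S(g_2,g_3), S(g_3,r), S(g_1,m_5), S(g_3,m_5), S(r,m_5), S(g_1,m_6), S(g_2,m_6), S(g_3,m_6), S(r,m_6), S(m_5,m_6)) all reduce to 0 modulo the current basis, so we have a Gröbner basis.
Inter-reduce: drop elements whose leading term is divisible by another's, tail-reduce, and make monic.
Reduced Gröbner basis: {1}.
The reduced Gröbner basis of I + (p) is {1}: the ideal is the whole ring, so the enlarged system has no common solution — adjoining p is inconsistent.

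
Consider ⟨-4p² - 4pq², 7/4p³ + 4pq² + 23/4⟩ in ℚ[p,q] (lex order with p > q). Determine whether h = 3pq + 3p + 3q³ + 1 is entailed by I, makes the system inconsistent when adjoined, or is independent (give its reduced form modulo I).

Adjoining 3pq + 3p + 3q³ + 1 makes the ideal the whole ring: the system is inconsistent.

First compute the reduced Gröbner basis of I by Buchberger's algorithm.
f_1 = -4p² - 4pq², LT = p².
f_2 = 7/4p³ + 4pq² + 23/4, LT = p³.

S(f_1,f_2): lcm = p³. S = p²q² - 16/7pq² - 23/7.
  leading term p²q²: subtract (-¼q²)·f_1 from p²q² - 16/7pq² - 23/7 → -pq⁴ - 16/7pq² - 23/7
  leading term pq⁴: no divisor's leading term divides it; move -pq⁴ to the remainder.
  leading term pq²: no divisor's leading term divides it; move -16/7pq² to the remainder.
  leading term 1: no divisor's leading term divides it; move -23/7 to the remainder.
  remainder -pq⁴ - 16/7pq² - 23/7 ≠ 0; add k_3 = -pq⁴ - 16/7pq² - 23/7 to the basis.

S(f_1,k_3): lcm = p²q⁴. S = -16/7p²q² + pq⁶ - 23/7p.
  leading term p²q²: subtract (4/7q²)·f_1 from -16/7p²q² + pq⁶ - 23/7p → pq⁶ + 16/7pq⁴ - 23/7p
  leading term pq⁶: subtract (-q²)·k_3 from pq⁶ + 16/7pq⁴ - 23/7p → -23/7p - 23/7q²
  leading term p: no divisor's leading term divides it; move -23/7p to the remainder.
  leading term q²: no divisor's leading term divides it; move -23/7q² to the remainder.
  remainder -23/7p - 23/7q² ≠ 0; add k_4 = -23/7p - 23/7q² to the basis.

S(k_3,k_4): lcm = pq⁴. S = 16/7pq² - q⁶ + 23/7.
  leading term pq²: subtract (-16/23q²)·k_4 from 16/7pq² - q⁶ + 23/7 → -q⁶ - 16/7q⁴ + 23/7
  leading term q⁶: no divisor's leading term divides it; move -q⁶ to the remainder.
  leading term q⁴: no divisor's leading term divides it; move -16/7q⁴ to the remainder.
  leading term 1: no divisor's leading term divides it; move 23/7 to the remainder.
  remainder -q⁶ - 16/7q⁴ + 23/7 ≠ 0; add k_5 = -q⁶ - 16/7q⁴ + 23/7 to the basis.

The other S-polynomials (S(f_2,k_3), S(f_1,k_4), S(f_2,k_4), S(f_1,k_5), S(f_2,k_5), S(k_3,k_5), S(k_4,k_5)) all reduce to 0 modulo the current basis, so we have a Gröbner basis.
Inter-reduce: drop elements whose leading term is divisible by another's, tail-reduce, and make monic.
Reduced Gröbner basis: {p + q², q⁶ + 16/7q⁴ - 23/7}.
Label its elements g_1 = p + q², g_2 = q⁶ + 16/7q⁴ - 23/7.

Reduce h = 3pq + 3p + 3q³ + 1 modulo G:
  leading term pq: subtract (3q)·g_1 from 3pq + 3p + 3q³ + 1 → 3p + 1
  leading term p: subtract (3)·g_1 from 3p + 1 → -3q² + 1
  leading term q²: no divisor's leading term divides it; move -3q² to the remainder.
  leading term 1: no divisor's leading term divides it; move 1 to the remainder.
  normal form = -3q² + 1.
The normal form is nonzero, so h ∉ I. Since h minus its normal form lies in I, I + (h) = I + (r) where r = -3q² + 1; decide whether this ideal is the whole ring.
Run Buchberger on G together with r (pairs among the g_i already reduce to 0 since G is a Gröbner basis):
g_1 = p + q², LT = p.
g_2 = q⁶ + 16/7q⁴ - 23/7, LT = q⁶.
r = -3q² + 1, LT = q².

S(g_2,r): lcm = q⁶. S = 55/21q⁴ - 23/7.
  leading term q⁴: subtract (-55/63q²)·r from 55/21q⁴ - 23/7 → 55/63q² - 23/7
  leading term q²: subtract (-55/189)·r from 55/63q² - 23/7 → -566/189
  leading term 1: no divisor's leading term divides it; move -566/189 to the remainder.
  remainder -566/189 ≠ 0; add m_4 = -566/189 to the basis.

The other S-polynomials (S(g_1,g_2), S(g_1,r), S(g_1,m_4), S(g_2,m_4), S(r,m_4)) all reduce to 0 modulo the current basis, so we have a Gröbner basis.
Inter-reduce: drop elements whose leading term is divisible by another's, tail-reduce, and make monic.
Reduced Gröbner basis: {1}.
The reduced Gröbner basis of I + (h) is {1}: the ideal is the whole ring, so the enlarged system has no common solution — adjoining h is inconsistent.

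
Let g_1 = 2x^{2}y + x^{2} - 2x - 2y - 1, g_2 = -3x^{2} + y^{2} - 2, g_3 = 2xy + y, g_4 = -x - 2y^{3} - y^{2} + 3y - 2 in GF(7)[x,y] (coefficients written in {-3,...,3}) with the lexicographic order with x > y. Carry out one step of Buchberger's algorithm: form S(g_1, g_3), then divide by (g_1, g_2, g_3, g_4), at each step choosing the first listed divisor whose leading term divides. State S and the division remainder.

S(g_1, g_3) = -3x^{2} + 3xy - x - y + 3; remainder on division = 2y^{3} - 2y.

lcm(LM(g_1), LM(g_3)) = x^{2}y.
S = (lcm/LT(g_1))·g_1 − (lcm/LT(g_3))·g_3 = -3x^{2} + 3xy - x - y + 3.
Reduce S modulo (g_1, g_2, g_3, g_4) in that order:
  leading term x^{2}: subtract (1)·g_2 from -3x^{2} + 3xy - x - y + 3 → 3xy - x - y^{2} - y - 2
  leading term xy: subtract (-2)·g_3 from 3xy - x - y^{2} - y - 2 → -x - y^{2} + y - 2
  leading term x: subtract (1)·g_4 from -x - y^{2} + y - 2 → 2y^{3} - 2y
  leading term y^{3}: no divisor's leading term divides it; move 2y^{3} to the remainder.
  leading term y: no divisor's leading term divides it; move -2y to the remainder.
The remainder 2y^{3} - 2y is nonzero, so it would be added as the next basis element.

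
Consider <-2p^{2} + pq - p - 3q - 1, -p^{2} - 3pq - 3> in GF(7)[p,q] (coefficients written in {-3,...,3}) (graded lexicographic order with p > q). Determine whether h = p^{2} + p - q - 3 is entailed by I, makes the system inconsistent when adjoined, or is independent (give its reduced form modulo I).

Adjoining p^{2} + p - q - 3 makes the ideal the whole ring: the system is inconsistent.

First compute the reduced Gröbner basis of I by Buchberger's algorithm.
f_1 = -2p^{2} + pq - p - 3q - 1, LT = p^{2}.
f_2 = -p^{2} - 3pq - 3, LT = p^{2}.

S(f_1,f_2): lcm = p^{2}. S = -3p - 2q + 1.
  leading term p: no divisor's leading term divides it; move -3p to the remainder.
  leading term q: no divisor's leading term divides it; move -2q to the remainder.
  leading term 1: no divisor's leading term divides it; move 1 to the remainder.
  remainder -3p - 2q + 1 ≠ 0; add k_3 = -3p - 2q + 1 to the basis.

S(f_1,k_3): lcm = p^{2}. S = 2p - 2q - 3.
  leading term p: subtract (-3)·k_3 from 2p - 2q - 3 → -q
  leading term q: no divisor's leading term divides it; move -q to the remainder.
  remainder -q ≠ 0; add k_4 = -q to the basis.

The other S-polynomials (S(f_2,k_3), S(f_1,k_4), S(f_2,k_4), S(k_3,k_4)) all reduce to 0 modulo the current basis, so we have a Gröbner basis.
Inter-reduce: drop elements whose leading term is divisible by another's, tail-reduce, and make monic.
Reduced Gröbner basis: {p + 2, q}.
Label its elements g_1 = p + 2, g_2 = q.

Reduce h = p^{2} + p - q - 3 modulo G:
  leading term p^{2}: subtract (p)·g_1 from p^{2} + p - q - 3 → -p - q - 3
  leading term p: subtract (-1)·g_1 from -p - q - 3 → -q - 1
  leading term q: subtract (-1)·g_2 from -q - 1 → -1
  leading term 1: no divisor's leading term divides it; move -1 to the remainder.
  normal form = -1.
The normal form is nonzero, so h ∉ I. Since h minus its normal form lies in I, I + (h) = I + (r) where r = -1; decide whether this ideal is the whole ring.
Here r = -1 is a nonzero constant, hence a unit: 1 ∈ I + (h), the Gröbner basis of I + (h) is {1}, and the enlarged system has no common solution — adjoining h is inconsistent.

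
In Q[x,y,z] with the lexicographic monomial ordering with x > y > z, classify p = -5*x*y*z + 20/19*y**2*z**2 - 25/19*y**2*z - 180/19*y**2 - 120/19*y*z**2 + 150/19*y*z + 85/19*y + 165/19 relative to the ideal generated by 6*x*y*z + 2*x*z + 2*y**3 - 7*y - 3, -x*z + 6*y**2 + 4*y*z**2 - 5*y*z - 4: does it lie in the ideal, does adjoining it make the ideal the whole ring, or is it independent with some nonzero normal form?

First compute the reduced Gröbner basis of I by Buchberger's algorithm.
f_1 = 6*x*y*z + 2*x*z + 2*y**3 - 7*y - 3, LT = x*y*z.
f_2 = -x*z + 6*y**2 + 4*y*z**2 - 5*y*z - 4, LT = x*z.

S(f_1,f_2): lcm = x*y*z. S = 1/3*x*z + 19/3*y**3 + 4*y**2*z**2 - 5*y**2*z - 31/6*y - 1/2.
  leading term x*z: subtract (-1/3)·f_2 from 1/3*x*z + 19/3*y**3 + 4*y**2*z**2 - 5*y**2*z - 31/6*y - 1/2 → 19/3*y**3 + 4*y**2*z**2 - 5*y**2*z + 2*y**2 + 4/3*y*z**2 - 5/3*y*z - 31/6*y - 11/6
  leading term y**3: no divisor's leading term divides it; move 19/3*y**3 to the remainder.
  leading term y**2*z**2: no divisor's leading term divides it; move 4*y**2*z**2 to the remainder.
  leading term y**2*z: no divisor's leading term divides it; move -5*y**2*z to the remainder.
  leading term y**2: no divisor's leading term divides it; move 2*y**2 to the remainder.
  leading term y*z**2: no divisor's leading term divides it; move 4/3*y*z**2 to the remainder.
  leading term y*z: no divisor's leading term divides it; move -5/3*y*z to the remainder.
  leading term y: no divisor's leading term divides it; move -31/6*y to the remainder.
  leading term 1: no divisor's leading term divides it; move -11/6 to the remainder.
  remainder 19/3*y**3 + 4*y**2*z**2 - 5*y**2*z + 2*y**2 + 4/3*y*z**2 - 5/3*y*z - 31/6*y - 11/6 ≠ 0; add h_3 = 19/3*y**3 + 4*y**2*z**2 - 5*y**2*z + 2*y**2 + 4/3*y*z**2 - 5/3*y*z - 31/6*y - 11/6 to the basis.

S(f_1,h_3): lcm = x*y**3*z. S = -12/19*x*y**2*z**3 + 15/19*x*y**2*z**2 + 1/57*x*y**2*z - 4/19*x*y*z**3 + 5/19*x*y*z**2 + 31/38*x*y*z + 11/38*x*z + 1/3*y**5 - 7/6*y**3 - 1/2*y**2.
  leading term x*y**2*z**3: subtract (-2/19*y*z**2)·f_1 from -12/19*x*y**2*z**3 + 15/19*x*y**2*z**2 + 1/57*x*y**2*z - 4/19*x*y*z**3 + 5/19*x*y*z**2 + 31/38*x*y*z + 11/38*x*z + 1/3*y**5 - 7/6*y**3 - 1/2*y**2 → 15/19*x*y**2*z**2 + 1/57*x*y**2*z + 5/19*x*y*z**2 + 31/38*x*y*z + 11/38*x*z + 1/3*y**5 + 4/19*y**4*z**2 - 7/6*y**3 - 14/19*y**2*z**2 - 1/2*y**2 - 6/19*y*z**2
  leading term x*y**2*z**2: subtract (5/38*y*z)·f_1 from 15/19*x*y**2*z**2 + 1/57*x*y**2*z + 5/19*x*y*z**2 + 31/38*x*y*z + 11/38*x*z + 1/3*y**5 + 4/19*y**4*z**2 - 7/6*y**3 - 14/19*y**2*z**2 - 1/2*y**2 - 6/19*y*z**2 → 1/57*x*y**2*z + 31/38*x*y*z + 11/38*x*z + 1/3*y**5 + 4/19*y**4*z**2 - 5/19*y**4*z - 7/6*y**3 - 14/19*y**2*z**2 + 35/38*y**2*z - 1/2*y**2 - 6/19*y*z**2 + 15/38*y*z
  leading term x*y**2*z: subtract (1/342*y)·f_1 from 1/57*x*y**2*z + 31/38*x*y*z + 11/38*x*z + 1/3*y**5 + 4/19*y**4*z**2 - 5/19*y**4*z - 7/6*y**3 - 14/19*y**2*z**2 + 35/38*y**2*z - 1/2*y**2 - 6/19*y*z**2 + 15/38*y*z → 277/342*x*y*z + 11/38*x*z + 1/3*y**5 + 4/19*y**4*z**2 - 5/19*y**4*z - 1/171*y**4 - 7/6*y**3 - 14/19*y**2*z**2 + 35/38*y**2*z - 82/171*y**2 - 6/19*y*z**2 + 15/38*y*z + 1/114*y
  leading term x*y*z: subtract (277/2052)·f_1 from 277/342*x*y*z + 11/38*x*z + 1/3*y**5 + 4/19*y**4*z**2 - 5/19*y**4*z - 1/171*y**4 - 7/6*y**3 - 14/19*y**2*z**2 + 35/38*y**2*z - 82/171*y**2 - 6/19*y*z**2 + 15/38*y*z + 1/114*y → 10/513*x*z + 1/3*y**5 + 4/19*y**4*z**2 - 5/19*y**4*z - 1/171*y**4 - 737/513*y**3 - 14/19*y**2*z**2 + 35/38*y**2*z - 82/171*y**2 - 6/19*y*z**2 + 15/38*y*z + 103/108*y + 277/684
  leading term x*z: subtract (-10/513)·f_2 from 10/513*x*z + 1/3*y**5 + 4/19*y**4*z**2 - 5/19*y**4*z - 1/171*y**4 - 737/513*y**3 - 14/19*y**2*z**2 + 35/38*y**2*z - 82/171*y**2 - 6/19*y*z**2 + 15/38*y*z + 103/108*y + 277/684 → 1/3*y**5 + 4/19*y**4*z**2 - 5/19*y**4*z - 1/171*y**4 - 737/513*y**3 - 14/19*y**2*z**2 + 35/38*y**2*z - 62/171*y**2 - 122/513*y*z**2 + 305/1026*y*z + 103/108*y + 671/2052
  leading term y**5: subtract (1/19*y**2)·h_3 from 1/3*y**5 + 4/19*y**4*z**2 - 5/19*y**4*z - 1/171*y**4 - 737/513*y**3 - 14/19*y**2*z**2 + 35/38*y**2*z - 62/171*y**2 - 122/513*y*z**2 + 305/1026*y*z + 103/108*y + 671/2052 → -1/9*y**4 - 4/57*y**3*z**2 + 5/57*y**3*z - 1195/1026*y**3 - 14/19*y**2*z**2 + 35/38*y**2*z - 91/342*y**2 - 122/513*y*z**2 + 305/1026*y*z + 103/108*y + 671/2052
  leading term y**4: subtract (-1/57*y)·h_3 from -1/9*y**4 - 4/57*y**3*z**2 + 5/57*y**3*z - 1195/1026*y**3 - 14/19*y**2*z**2 + 35/38*y**2*z - 91/342*y**2 - 122/513*y*z**2 + 305/1026*y*z + 103/108*y + 671/2052 → -61/54*y**3 - 122/171*y**2*z**2 + 305/342*y**2*z - 61/171*y**2 - 122/513*y*z**2 + 305/1026*y*z + 1891/2052*y + 671/2052
  leading term y**3: subtract (-61/342)·h_3 from -61/54*y**3 - 122/171*y**2*z**2 + 305/342*y**2*z - 61/171*y**2 - 122/513*y*z**2 + 305/1026*y*z + 1891/2052*y + 671/2052 → 0
  remainder 0.

S(f_2,h_3): leading monomials are coprime, so the S-polynomial reduces to 0 (Buchberger's first criterion).
Every S-polynomial of the final basis reduces to 0, so we have a Gröbner basis.
Inter-reduce: drop elements whose leading term is divisible by another's, tail-reduce, and make monic.
Reduced Gröbner basis: {x*z - 6*y**2 - 4*y*z**2 + 5*y*z + 4, y**3 + 12/19*y**2*z**2 - 15/19*y**2*z + 6/19*y**2 + 4/19*y*z**2 - 5/19*y*z - 31/38*y - 11/38}.
Label its elements g_1 = x*z - 6*y**2 - 4*y*z**2 + 5*y*z + 4, g_2 = y**3 + 12/19*y**2*z**2 - 15/19*y**2*z + 6/19*y**2 + 4/19*y*z**2 - 5/19*y*z - 31/38*y - 11/38.

Reduce p = -5*x*y*z + 20/19*y**2*z**2 - 25/19*y**2*z - 180/19*y**2 - 120/19*y*z**2 + 150/19*y*z + 85/19*y + 165/19 modulo G:
  leading term x*y*z: subtract (-5*y)·g_1 from -5*x*y*z + 20/19*y**2*z**2 - 25/19*y**2*z - 180/19*y**2 - 120/19*y*z**2 + 150/19*y*z + 85/19*y + 165/19 → -30*y**3 - 360/19*y**2*z**2 + 450/19*y**2*z - 180/19*y**2 - 120/19*y*z**2 + 150/19*y*z + 465/19*y + 165/19
  leading term y**3: subtract (-30)·g_2 from -30*y**3 - 360/19*y**2*z**2 + 450/19*y**2*z - 180/19*y**2 - 120/19*y*z**2 + 150/19*y*z + 465/19*y + 165/19 → 0
  normal form = 0.
Since the normal form is 0, p ∈ I.

-5*x*y*z + 20/19*y**2*z**2 - 25/19*y**2*z - 180/19*y**2 - 120/19*y*z**2 + 150/19*y*z + 85/19*y + 165/19 lies in I (it reduces to 0).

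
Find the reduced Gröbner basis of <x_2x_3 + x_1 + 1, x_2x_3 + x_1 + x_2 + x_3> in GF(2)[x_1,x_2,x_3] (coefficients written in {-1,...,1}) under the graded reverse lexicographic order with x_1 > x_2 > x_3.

f_1 = x_2x_3 + x_1 + 1, LT = x_2x_3.
f_2 = x_2x_3 + x_1 + x_2 + x_3, LT = x_2x_3.

S(f_1,f_2): lcm = x_2x_3. S = x_2 + x_3 + 1.
  leading term x_2: no divisor's leading term divides it; move x_2 to the remainder.
  leading term x_3: no divisor's leading term divides it; move x_3 to the remainder.
  leading term 1: no divisor's leading term divides it; move 1 to the remainder.
  remainder x_2 + x_3 + 1 ≠ 0; add g_3 = x_2 + x_3 + 1 to the basis.

S(f_1,g_3): lcm = x_2x_3. S = x_3^{2} + x_1 + x_3 + 1.
  leading term x_3^{2}: no divisor's leading term divides it; move x_3^{2} to the remainder.
  leading term x_1: no divisor's leading term divides it; move x_1 to the remainder.
  leading term x_3: no divisor's leading term divides it; move x_3 to the remainder.
  leading term 1: no divisor's leading term divides it; move 1 to the remainder.
  remainder x_3^{2} + x_1 + x_3 + 1 ≠ 0; add g_4 = x_3^{2} + x_1 + x_3 + 1 to the basis.

The other S-polynomials (S(f_2,g_3), S(f_1,g_4), S(f_2,g_4), S(g_3,g_4)) all reduce to 0 modulo the current basis, so we have a Gröbner basis.
Inter-reduce: drop elements whose leading term is divisible by another's, tail-reduce, and make monic.

G = {x_3^{2} + x_1 + x_3 + 1, x_2 + x_3 + 1}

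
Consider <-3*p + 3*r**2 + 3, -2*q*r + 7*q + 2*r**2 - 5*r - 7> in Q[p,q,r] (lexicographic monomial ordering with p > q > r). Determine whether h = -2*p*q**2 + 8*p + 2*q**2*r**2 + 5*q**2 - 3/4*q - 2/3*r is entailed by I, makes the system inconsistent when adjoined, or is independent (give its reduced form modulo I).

-2*p*q**2 + 8*p + 2*q**2*r**2 + 5*q**2 - 3/4*q - 2/3*r is independent of I; its normal form modulo I is 3*q**2 - 3/4*q + 8*r**2 - 2/3*r + 8.

First compute the reduced Gröbner basis of I by Buchberger's algorithm.
f_1 = -3*p + 3*r**2 + 3, LT = p.
f_2 = -2*q*r + 7*q + 2*r**2 - 5*r - 7, LT = q*r.

S(f_1,f_2): leading monomials are coprime, so the S-polynomial reduces to 0 (Buchberger's first criterion).
Every S-polynomial of the final basis reduces to 0, so we have a Gröbner basis.
Inter-reduce: drop elements whose leading term is divisible by another's, tail-reduce, and make monic.
Reduced Gröbner basis: {p - r**2 - 1, q*r - 7/2*q - r**2 + 5/2*r + 7/2}.
Label its elements g_1 = p - r**2 - 1, g_2 = q*r - 7/2*q - r**2 + 5/2*r + 7/2.

Reduce h = -2*p*q**2 + 8*p + 2*q**2*r**2 + 5*q**2 - 3/4*q - 2/3*r modulo G:
  leading term p*q**2: subtract (-2*q**2)·g_1 from -2*p*q**2 + 8*p + 2*q**2*r**2 + 5*q**2 - 3/4*q - 2/3*r → 8*p + 3*q**2 - 3/4*q - 2/3*r
  leading term p: subtract (8)·g_1 from 8*p + 3*q**2 - 3/4*q - 2/3*r → 3*q**2 - 3/4*q + 8*r**2 - 2/3*r + 8
  leading term q**2: no divisor's leading term divides it; move 3*q**2 to the remainder.
  leading term q: no divisor's leading term divides it; move -3/4*q to the remainder.
  leading term r**2: no divisor's leading term divides it; move 8*r**2 to the remainder.
  leading term r: no divisor's leading term divides it; move -2/3*r to the remainder.
  leading term 1: no divisor's leading term divides it; move 8 to the remainder.
  normal form = 3*q**2 - 3/4*q + 8*r**2 - 2/3*r + 8.
The normal form is nonzero, so h ∉ I. Since h minus its normal form lies in I, I + (h) = I + (n) where n = 3*q**2 - 3/4*q + 8*r**2 - 2/3*r + 8; decide whether this ideal is the whole ring.
Run Buchberger on G together with n (pairs among the g_i already reduce to 0 since G is a Gröbner basis):
g_1 = p - r**2 - 1, LT = p.
g_2 = q*r - 7/2*q - r**2 + 5/2*r + 7/2, LT = q*r.
n = 3*q**2 - 3/4*q + 8*r**2 - 2/3*r + 8, LT = q**2.

S(g_1,g_2): leading monomials are coprime, so the S-polynomial reduces to 0 (Buchberger's first criterion).
S(g_1,n): leading monomials are coprime, so the S-polynomial reduces to 0 (Buchberger's first criterion).
S(g_2,n): lcm = q**2*r. S = -7/2*q**2 - q*r**2 + 11/4*q*r + 7/2*q - 8/3*r**3 + 2/9*r**2 - 8/3*r.
  leading term q**2: subtract (-7/6)·n from -7/2*q**2 - q*r**2 + 11/4*q*r + 7/2*q - 8/3*r**3 + 2/9*r**2 - 8/3*r → -q*r**2 + 11/4*q*r + 21/8*q - 8/3*r**3 + 86/9*r**2 - 31/9*r + 28/3
  leading term q*r**2: subtract (-r)·g_2 from -q*r**2 + 11/4*q*r + 21/8*q - 8/3*r**3 + 86/9*r**2 - 31/9*r + 28/3 → -3/4*q*r + 21/8*q - 11/3*r**3 + 217/18*r**2 + 1/18*r + 28/3
  leading term q*r: subtract (-3/4)·g_2 from -3/4*q*r + 21/8*q - 11/3*r**3 + 217/18*r**2 + 1/18*r + 28/3 → -11/3*r**3 + 407/36*r**2 + 139/72*r + 287/24
  leading term r**3: no divisor's leading term divides it; move -11/3*r**3 to the remainder.
  leading term r**2: no divisor's leading term divides it; move 407/36*r**2 to the remainder.
  leading term r: no divisor's leading term divides it; move 139/72*r to the remainder.
  leading term 1: no divisor's leading term divides it; move 287/24 to the remainder.
  remainder -11/3*r**3 + 407/36*r**2 + 139/72*r + 287/24 ≠ 0; add m_4 = -11/3*r**3 + 407/36*r**2 + 139/72*r + 287/24 to the basis.

S(g_1,m_4): leading monomials are coprime, so the S-polynomial reduces to 0 (Buchberger's first criterion).
S(g_2,m_4): lcm = q*r**3. S = -5/12*q*r**2 + 139/264*q*r + 287/88*q - r**4 + 5/2*r**3 + 7/2*r**2.
  leading term q*r**2: subtract (-5/12*r)·g_2 from -5/12*q*r**2 + 139/264*q*r + 287/88*q - r**4 + 5/2*r**3 + 7/2*r**2 → -41/44*q*r + 287/88*q - r**4 + 25/12*r**3 + 109/24*r**2 + 35/24*r
  leading term q*r: subtract (-41/44)·g_2 from -41/44*q*r + 287/88*q - r**4 + 25/12*r**3 + 109/24*r**2 + 35/24*r → -r**4 + 25/12*r**3 + 953/264*r**2 + 125/33*r + 287/88
  leading term r**4: subtract (3/11*r)·m_4 from -r**4 + 25/12*r**3 + 953/264*r**2 + 125/33*r + 287/88 → -r**3 + 37/12*r**2 + 139/264*r + 287/88
  leading term r**3: subtract (3/11)·m_4 from -r**3 + 37/12*r**2 + 139/264*r + 287/88 → 0
  remainder 0.

S(n,m_4): leading monomials are coprime, so the S-polynomial reduces to 0 (Buchberger's first criterion).
Every S-polynomial of the final basis reduces to 0, so we have a Gröbner basis.
Inter-reduce: drop elements whose leading term is divisible by another's, tail-reduce, and make monic.
Reduced Gröbner basis: {p - r**2 - 1, q**2 - 1/4*q + 8/3*r**2 - 2/9*r + 8/3, q*r - 7/2*q - r**2 + 5/2*r + 7/2, r**3 - 37/12*r**2 - 139/264*r - 287/88}.
The reduced Gröbner basis of I + (h) is {p - r**2 - 1, q**2 - 1/4*q + 8/3*r**2 - 2/9*r + 8/3, q*r - 7/2*q - r**2 + 5/2*r + 7/2, r**3 - 37/12*r**2 - 139/264*r - 287/88} ≠ {1}, a proper ideal, so the enlarged system stays consistent: h is independent of I, with normal form 3*q**2 - 3/4*q + 8*r**2 - 2/3*r + 8.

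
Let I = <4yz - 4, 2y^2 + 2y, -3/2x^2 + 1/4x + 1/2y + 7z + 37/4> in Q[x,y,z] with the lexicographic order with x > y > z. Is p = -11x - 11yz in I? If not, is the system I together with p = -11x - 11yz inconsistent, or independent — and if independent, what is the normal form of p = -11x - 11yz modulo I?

-11x - 11yz is independent of I; its normal form modulo I is -11x - 11.

First compute the reduced Gröbner basis of I by Buchberger's algorithm.
f_1 = 4yz - 4, LT = yz.
f_2 = 2y^2 + 2y, LT = y^2.
f_3 = -3/2x^2 + 1/4x + 1/2y + 7z + 37/4, LT = x^2.

S(f_1,f_2): lcm = y^2z. S = -yz - y.
  leading term yz: subtract (-1/4)·f_1 from -yz - y → -y - 1
  leading term y: no divisor's leading term divides it; move -y to the remainder.
  leading term 1: no divisor's leading term divides it; move -1 to the remainder.
  remainder -y - 1 ≠ 0; add h_4 = -y - 1 to the basis.

S(f_1,h_4): lcm = yz. S = -z - 1.
  leading term z: no divisor's leading term divides it; move -z to the remainder.
  leading term 1: no divisor's leading term divides it; move -1 to the remainder.
  remainder -z - 1 ≠ 0; add h_5 = -z - 1 to the basis.

The other S-polynomials (S(f_1,f_3), S(f_2,f_3), S(f_2,h_4), S(f_3,h_4), S(f_1,h_5), S(f_2,h_5), S(f_3,h_5), S(h_4,h_5)) all reduce to 0 modulo the current basis, so we have a Gröbner basis.
Inter-reduce: drop elements whose leading term is divisible by another's, tail-reduce, and make monic.
Reduced Gröbner basis: {x^2 - 1/6x - 7/6, y + 1, z + 1}.
Label its elements g_1 = x^2 - 1/6x - 7/6, g_2 = y + 1, g_3 = z + 1.

Reduce p = -11x - 11yz modulo G:
  leading term x: no divisor's leading term divides it; move -11x to the remainder.
  leading term yz: subtract (-11z)·g_2 from -11yz → 11z
  leading term z: subtract (11)·g_3 from 11z → -11
  leading term 1: no divisor's leading term divides it; move -11 to the remainder.
  normal form = -11x - 11.
The normal form is nonzero, so p ∉ I. Since p minus its normal form lies in I, I + (p) = I + (r) where r = -11x - 11; decide whether this ideal is the whole ring.
Run Buchberger on G together with r (pairs among the g_i already reduce to 0 since G is a Gröbner basis):
g_1 = x^2 - 1/6x - 7/6, LT = x^2.
g_2 = y + 1, LT = y.
g_3 = z + 1, LT = z.
r = -11x - 11, LT = x.

The S-polynomials (S(g_1,g_2), S(g_1,g_3), S(g_1,r), S(g_2,g_3), S(g_2,r), S(g_3,r)) all reduce to 0 modulo the current basis, so we have a Gröbner basis.
Inter-reduce: drop elements whose leading term is divisible by another's, tail-reduce, and make monic.
Reduced Gröbner basis: {x + 1, y + 1, z + 1}.
The reduced Gröbner basis of I + (p) is {x + 1, y + 1, z + 1} ≠ {1}, a proper ideal, so the enlarged system stays consistent: p is independent of I, with normal form -11x - 11.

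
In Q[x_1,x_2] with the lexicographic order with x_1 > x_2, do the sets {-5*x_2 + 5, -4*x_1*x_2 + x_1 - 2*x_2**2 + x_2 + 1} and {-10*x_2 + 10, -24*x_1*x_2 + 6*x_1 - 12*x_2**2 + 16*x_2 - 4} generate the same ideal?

Yes, the ideals are equal.

Since reduced Gröbner bases are canonical representatives of ideals under a given ordering, it suffices to compute and compare them.
Buchberger on the first generating set:
f_1 = -5*x_2 + 5, LT = x_2.
f_2 = -4*x_1*x_2 + x_1 - 2*x_2**2 + x_2 + 1, LT = x_1*x_2.

S(f_1,f_2): lcm = x_1*x_2. S = -3/4*x_1 - 1/2*x_2**2 + 1/4*x_2 + 1/4.
  reduce S modulo (f_1, f_2):
  remainder -3/4*x_1 ≠ 0; add g_3 = -3/4*x_1 to the basis.

The other S-polynomials (S(f_1,g_3), S(f_2,g_3)) all reduce to 0 modulo the current basis, so we have a Gröbner basis.
Inter-reduce: drop elements whose leading term is divisible by another's, tail-reduce, and make monic.
Reduced Gröbner basis: {x_1, x_2 - 1}.

Buchberger on the second generating set:
h_1 = -10*x_2 + 10, LT = x_2.
h_2 = -24*x_1*x_2 + 6*x_1 - 12*x_2**2 + 16*x_2 - 4, LT = x_1*x_2.

S(h_1,h_2): lcm = x_1*x_2. S = -3/4*x_1 - 1/2*x_2**2 + 2/3*x_2 - 1/6.
  reduce S modulo (h_1, h_2):
  remainder -3/4*x_1 ≠ 0; add k_3 = -3/4*x_1 to the basis.

The other S-polynomials (S(h_1,k_3), S(h_2,k_3)) all reduce to 0 modulo the current basis, so we have a Gröbner basis.
Inter-reduce: drop elements whose leading term is divisible by another's, tail-reduce, and make monic.
Reduced Gröbner basis: {x_1, x_2 - 1}.

Same reduced basis, so the two generating sets span the same ideal.
The choice of monomial ordering does not affect the verdict — as long as both bases are computed under the same ordering, their equality decides ideal equality.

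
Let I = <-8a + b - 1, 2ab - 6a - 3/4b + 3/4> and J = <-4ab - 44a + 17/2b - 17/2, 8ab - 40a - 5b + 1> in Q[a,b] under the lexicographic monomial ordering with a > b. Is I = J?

No, the ideals differ.

Since reduced Gröbner bases are canonical representatives of ideals under a given ordering, it suffices to compute and compare them.
Buchberger on the first generating set:
f_1 = -8a + b - 1, LT = a.
f_2 = 2ab - 6a - 3/4b + 3/4, LT = ab.

S(f_1,f_2): lcm = ab. S = 3a - 1/8b^2 + 1/2b - 3/8.
  leading term a: subtract (-3/8)·f_1 from 3a - 1/8b^2 + 1/2b - 3/8 → -1/8b^2 + 7/8b - 3/4
  leading term b^2: no divisor's leading term divides it; move -1/8b^2 to the remainder.
  leading term b: no divisor's leading term divides it; move 7/8b to the remainder.
  leading term 1: no divisor's leading term divides it; move -3/4 to the remainder.
  remainder -1/8b^2 + 7/8b - 3/4 ≠ 0; add g_3 = -1/8b^2 + 7/8b - 3/4 to the basis.

The other S-polynomials (S(f_1,g_3), S(f_2,g_3)) all reduce to 0 modulo the current basis, so we have a Gröbner basis.
Inter-reduce: drop elements whose leading term is divisible by another's, tail-reduce, and make monic.
Reduced Gröbner basis: {a - 1/8b + 1/8, b^2 - 7b + 6}.

Buchberger on the second generating set:
h_1 = -4ab - 44a + 17/2b - 17/2, LT = ab.
h_2 = 8ab - 40a - 5b + 1, LT = ab.

S(h_1,h_2): lcm = ab. S = 16a - 3/2b + 2.
  leading term a: no divisor's leading term divides it; move 16a to the remainder.
  leading term b: no divisor's leading term divides it; move -3/2b to the remainder.
  leading term 1: no divisor's leading term divides it; move 2 to the remainder.
  remainder 16a - 3/2b + 2 ≠ 0; add k_3 = 16a - 3/2b + 2 to the basis.

S(h_1,k_3): lcm = ab. S = 11a + 3/32b^2 - 9/4b + 17/8.
  leading term a: subtract (11/16)·k_3 from 11a + 3/32b^2 - 9/4b + 17/8 → 3/32b^2 - 39/32b + 3/4
  leading term b^2: no divisor's leading term divides it; move 3/32b^2 to the remainder.
  leading term b: no divisor's leading term divides it; move -39/32b to the remainder.
  leading term 1: no divisor's leading term divides it; move 3/4 to the remainder.
  remainder 3/32b^2 - 39/32b + 3/4 ≠ 0; add k_4 = 3/32b^2 - 39/32b + 3/4 to the basis.

The other S-polynomials (S(h_2,k_3), S(h_1,k_4), S(h_2,k_4), S(k_3,k_4)) all reduce to 0 modulo the current basis, so we have a Gröbner basis.
Inter-reduce: drop elements whose leading term is divisible by another's, tail-reduce, and make monic.
Reduced Gröbner basis: {a - 3/32b + 1/8, b^2 - 13b + 8}.

Since the reduced bases disagree, the two ideals are not the same.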